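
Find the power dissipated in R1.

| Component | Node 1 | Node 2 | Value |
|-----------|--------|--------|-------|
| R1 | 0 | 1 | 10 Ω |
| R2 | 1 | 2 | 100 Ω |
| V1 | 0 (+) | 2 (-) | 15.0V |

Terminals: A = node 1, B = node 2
Nodal analysis, taking node 2 as the 0 V reference.
Source V1 fixes V_0 = 15 V.
KCL at each unknown node (sum of currents leaving = 0; resistances in Ω):
  Node 1: (V_1 - 15)/10 + (V_1 - 0)/100 = 0
Collecting terms: 0.11 × V_1 = 1.5  =>  V_1 = 13.64 V
I_R1 = (V_0 - V_1)/R1 = (15 - 13.64)/10 = 0.1364 A
P_R1 = I_R1² × R1 = (0.1364)² × 10 = 0.186 W

Final answer: 0.186 W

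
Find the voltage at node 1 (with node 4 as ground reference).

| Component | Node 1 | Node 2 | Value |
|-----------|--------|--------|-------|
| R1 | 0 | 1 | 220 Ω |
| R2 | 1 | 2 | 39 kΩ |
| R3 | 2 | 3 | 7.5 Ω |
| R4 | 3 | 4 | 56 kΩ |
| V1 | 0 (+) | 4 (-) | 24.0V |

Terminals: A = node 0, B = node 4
Nodal analysis, taking node 4 as the 0 V reference.
Source V1 fixes V_0 = 24 V.
KCL at each unknown node (sum of currents leaving = 0; resistances in Ω):
  Node 1: (V_1 - 24)/220 + (V_1 - V_2)/39000 = 0
  Node 2: (V_2 - V_1)/39000 + (V_2 - V_3)/7.5 = 0
  Node 3: (V_3 - V_2)/7.5 + (V_3 - 0)/56000 = 0
Collecting terms (coefficients in siemens):
  0.004571·V_1 - 0.00002564·V_2 = 0.1091
  0.1334·V_2 - 0.00002564·V_1 - 0.1333·V_3 = 0
  0.1334·V_3 - 0.1333·V_2 = 0
Solving these 3 simultaneous equations (Gaussian elimination) gives:
  V_1 = 23.94 V, V_2 = 14.12 V, V_3 = 14.11 V
The requested potential is V_1 = 23.94 V.

Final answer: V_1 = 23.94 V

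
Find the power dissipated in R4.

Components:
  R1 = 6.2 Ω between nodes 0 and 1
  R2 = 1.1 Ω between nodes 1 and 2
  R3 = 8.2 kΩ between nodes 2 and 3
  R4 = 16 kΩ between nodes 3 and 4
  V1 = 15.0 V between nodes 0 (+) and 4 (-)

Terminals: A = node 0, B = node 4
Nodal analysis, taking node 4 as the 0 V reference.
Source V1 fixes V_0 = 15 V.
KCL at each unknown node (sum of currents leaving = 0; resistances in Ω):
  Node 1: (V_1 - 15)/6.2 + (V_1 - V_2)/1.1 = 0
  Node 2: (V_2 - V_1)/1.1 + (V_2 - V_3)/8200 = 0
  Node 3: (V_3 - V_2)/8200 + (V_3 - 0)/16000 = 0
Collecting terms (coefficients in siemens):
  1.07·V_1 - 0.9091·V_2 = 2.419
  0.9092·V_2 - 0.9091·V_1 - 0.000122·V_3 = 0
  0.0001845·V_3 - 0.000122·V_2 = 0
Solving these 3 simultaneous equations (Gaussian elimination) gives:
  V_1 = 15 V, V_2 = 15 V, V_3 = 9.914 V
I_R4 = (V_3 - V_4)/R4 = (9.914 - 0)/16000 = 0.0006196 A
P_R4 = I_R4² × R4 = (0.0006196)² × 16000 = 0.006143 W

Final answer: 0.006143 W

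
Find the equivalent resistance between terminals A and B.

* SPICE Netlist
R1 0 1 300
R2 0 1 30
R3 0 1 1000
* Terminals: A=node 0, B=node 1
Reduce the network between node 0 (A) and node 1 (B) by series/parallel combination:
  Rp1 = R1 ‖ R2 ‖ R3 (parallel, all between nodes 0 and 1) = 1/(1/300 + 1/30 + 1/1000) = 26.55 Ω
R_eq = 26.55 Ω

Final answer: 26.55 Ω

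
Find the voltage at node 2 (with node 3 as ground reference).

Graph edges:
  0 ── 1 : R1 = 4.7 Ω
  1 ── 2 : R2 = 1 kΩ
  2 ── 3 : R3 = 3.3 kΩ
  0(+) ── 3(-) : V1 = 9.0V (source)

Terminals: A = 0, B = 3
Nodal analysis, taking node 3 as the 0 V reference.
Source V1 fixes V_0 = 9 V.
KCL at each unknown node (sum of currents leaving = 0; resistances in Ω):
  Node 1: (V_1 - 9)/4.7 + (V_1 - V_2)/1000 = 0
  Node 2: (V_2 - V_1)/1000 + (V_2 - 0)/3300 = 0
Collecting terms (coefficients in siemens):
  0.2138·V_1 - 0.001·V_2 = 1.915
  0.001303·V_2 - 0.001·V_1 = 0
Determinant D = (0.2138)(0.001303) - (-0.001)(-0.001) = 0.0002775
V_1 = [(1.915)(0.001303) - (-0.001)(0)]/D = 8.99 V
V_2 = [(0.2138)(0) - (1.915)(-0.001)]/D = 6.899 V
The requested potential is V_2 = 6.899 V.

Final answer: V_2 = 6.899 V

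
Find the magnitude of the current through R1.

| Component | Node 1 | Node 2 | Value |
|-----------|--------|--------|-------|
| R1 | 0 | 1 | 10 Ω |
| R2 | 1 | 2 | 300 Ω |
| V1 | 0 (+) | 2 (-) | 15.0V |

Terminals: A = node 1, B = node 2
Nodal analysis, taking node 2 as the 0 V reference.
Source V1 fixes V_0 = 15 V.
KCL at each unknown node (sum of currents leaving = 0; resistances in Ω):
  Node 1: (V_1 - 15)/10 + (V_1 - 0)/300 = 0
Collecting terms: 0.1033 × V_1 = 1.5  =>  V_1 = 14.52 V
I_R1 = (V_0 - V_1)/R1 = (15 - 14.52)/10 = 0.04839 A
|I_R1| = 0.04839 A

Final answer: |I_R1| = 0.04839 A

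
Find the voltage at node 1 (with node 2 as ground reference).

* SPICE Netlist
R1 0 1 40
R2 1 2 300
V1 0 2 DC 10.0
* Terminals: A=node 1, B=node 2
Nodal analysis, taking node 2 as the 0 V reference.
Source V1 fixes V_0 = 10 V.
KCL at each unknown node (sum of currents leaving = 0; resistances in Ω):
  Node 1: (V_1 - 10)/40 + (V_1 - 0)/300 = 0
Collecting terms: 0.02833 × V_1 = 0.25  =>  V_1 = 8.824 V
The requested potential is V_1 = 8.824 V.

Final answer: V_1 = 8.824 V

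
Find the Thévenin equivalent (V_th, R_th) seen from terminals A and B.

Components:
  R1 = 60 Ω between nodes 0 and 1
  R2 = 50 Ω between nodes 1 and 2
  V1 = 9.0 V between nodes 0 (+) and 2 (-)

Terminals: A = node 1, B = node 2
Step 1 — V_th is the open-circuit voltage V_A - V_B (nothing connected across the terminals).
Nodal analysis, taking node 2 as the 0 V reference.
Source V1 fixes V_0 = 9 V.
KCL at each unknown node (sum of currents leaving = 0; resistances in Ω):
  Node 1: (V_1 - 9)/60 + (V_1 - 0)/50 = 0
Collecting terms: 0.03667 × V_1 = 0.15  =>  V_1 = 4.091 V
V_th = V_1 - V_2 = 4.091 - 0 = 4.091 V
Step 2 — R_th: zero the source — replace V1 by a short circuit (node 2 merges into node 0) — and find the resistance seen between A (node 1) and B (node 0).
Reduce the network between node 1 (A) and node 0 (B) by series/parallel combination:
  Rp1 = R1 ‖ R2 (parallel, both between nodes 0 and 1) = 1/(1/60 + 1/50) = 27.27 Ω
R_th = 27.27 Ω

Final answer: V_th = 4.091 V, R_th = 27.27 Ω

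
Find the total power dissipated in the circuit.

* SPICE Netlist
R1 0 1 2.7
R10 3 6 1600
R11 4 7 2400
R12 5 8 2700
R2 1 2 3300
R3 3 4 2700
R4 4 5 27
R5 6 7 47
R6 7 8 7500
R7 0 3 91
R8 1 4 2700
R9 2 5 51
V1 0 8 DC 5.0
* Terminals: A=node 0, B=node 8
Nodal analysis, taking node 8 as the 0 V reference.
Source V1 fixes V_0 = 5 V.
KCL at each unknown node (sum of currents leaving = 0; resistances in Ω):
  Node 1: (V_1 - 5)/2.7 + (V_1 - V_2)/3300 + (V_1 - V_4)/2700 = 0
  Node 2: (V_2 - V_1)/3300 + (V_2 - V_5)/51 = 0
  Node 3: (V_3 - V_4)/2700 + (V_3 - 5)/91 + (V_3 - V_6)/1600 = 0
  Node 4: (V_4 - V_3)/2700 + (V_4 - V_5)/27 + (V_4 - V_1)/2700 + (V_4 - V_7)/2400 = 0
  Node 5: (V_5 - V_4)/27 + (V_5 - V_2)/51 + (V_5 - 0)/2700 = 0
  Node 6: (V_6 - V_7)/47 + (V_6 - V_3)/1600 = 0
  Node 7: (V_7 - V_6)/47 + (V_7 - 0)/7500 + (V_7 - V_4)/2400 = 0
Collecting terms (coefficients in siemens):
  0.371·V_1 - 0.000303·V_2 - 0.0003704·V_4 = 1.852
  0.01991·V_2 - 0.000303·V_1 - 0.01961·V_5 = 0
  0.01198·V_3 - 0.0003704·V_4 - 0.000625·V_6 = 0.05495
  0.03819·V_4 - 0.0003704·V_1 - 0.0003704·V_3 - 0.03704·V_5 - 0.0004167·V_7 = 0
  0.05702·V_5 - 0.01961·V_2 - 0.03704·V_4 = 0
  0.0219·V_6 - 0.000625·V_3 - 0.02128·V_7 = 0
  0.02183·V_7 - 0.0004167·V_4 - 0.02128·V_6 = 0
Solving these 7 simultaneous equations (Gaussian elimination) gives:
  V_1 = 4.998 V, V_2 = 3.722 V, V_3 = 4.906 V, V_4 = 3.729 V
  V_5 = 3.702 V, V_6 = 3.945 V, V_7 = 3.917 V
Power in each resistor, P = (ΔV)²/R:
  P_R1 = (5 - 4.998)²/2.7 = 0.000001982 W
  P_R2 = (4.998 - 3.722)²/3300 = 0.0004934 W
  P_R3 = (4.906 - 3.729)²/2700 = 0.0005132 W
  P_R4 = (3.729 - 3.702)²/27 = 0.00002616 W
  P_R5 = (3.945 - 3.917)²/47 = 0.00001695 W
  P_R6 = (3.917 - 0)²/7500 = 0.002045 W
  P_R7 = (5 - 4.906)²/91 = 0.00009777 W
  P_R8 = (4.998 - 3.729)²/2700 = 0.0005966 W
  P_R9 = (3.722 - 3.702)²/51 = 0.000007626 W
  P_R10 = (4.906 - 3.945)²/1600 = 0.0005771 W
  P_R11 = (3.729 - 3.917)²/2400 = 0.00001473 W
  P_R12 = (3.702 - 0)²/2700 = 0.005076 W
P_total = P_R1 + P_R2 + P_R3 + P_R4 + P_R5 + P_R6 + P_R7 + P_R8 + P_R9 + P_R10 + P_R11 + P_R12 = 0.009466 W

Final answer: 0.009466 W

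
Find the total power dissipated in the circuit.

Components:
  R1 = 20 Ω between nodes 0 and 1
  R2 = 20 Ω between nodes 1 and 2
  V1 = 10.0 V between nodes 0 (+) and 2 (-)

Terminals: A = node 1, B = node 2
Nodal analysis, taking node 2 as the 0 V reference.
Source V1 fixes V_0 = 10 V.
KCL at each unknown node (sum of currents leaving = 0; resistances in Ω):
  Node 1: (V_1 - 10)/20 + (V_1 - 0)/20 = 0
Collecting terms: 0.1 × V_1 = 0.5  =>  V_1 = 5 V
Power in each resistor, P = (ΔV)²/R:
  P_R1 = (10 - 5)²/20 = 1.25 W
  P_R2 = (5 - 0)²/20 = 1.25 W
P_total = P_R1 + P_R2 = 2.5 W

Final answer: 2.5 W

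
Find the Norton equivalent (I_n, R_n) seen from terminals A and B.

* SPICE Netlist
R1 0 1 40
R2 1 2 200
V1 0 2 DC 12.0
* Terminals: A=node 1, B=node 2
Find the Thévenin equivalent first; then I_n = V_th/R_th and R_n = R_th.
Step 1 — V_th is the open-circuit voltage V_A - V_B (nothing connected across the terminals).
Nodal analysis, taking node 2 as the 0 V reference.
Source V1 fixes V_0 = 12 V.
KCL at each unknown node (sum of currents leaving = 0; resistances in Ω):
  Node 1: (V_1 - 12)/40 + (V_1 - 0)/200 = 0
Collecting terms: 0.03 × V_1 = 0.3  =>  V_1 = 10 V
V_th = V_1 - V_2 = 10 - 0 = 10 V
Step 2 — R_th: zero the source — replace V1 by a short circuit (node 2 merges into node 0) — and find the resistance seen between A (node 1) and B (node 0).
Reduce the network between node 1 (A) and node 0 (B) by series/parallel combination:
  Rp1 = R1 ‖ R2 (parallel, both between nodes 0 and 1) = 1/(1/40 + 1/200) = 33.33 Ω
R_th = 33.33 Ω
I_n = V_th/R_th = 10/33.33 = 0.3 A, and R_n = R_th = 33.33 Ω

Final answer: I_n = 0.3 A, R_n = 33.33 Ω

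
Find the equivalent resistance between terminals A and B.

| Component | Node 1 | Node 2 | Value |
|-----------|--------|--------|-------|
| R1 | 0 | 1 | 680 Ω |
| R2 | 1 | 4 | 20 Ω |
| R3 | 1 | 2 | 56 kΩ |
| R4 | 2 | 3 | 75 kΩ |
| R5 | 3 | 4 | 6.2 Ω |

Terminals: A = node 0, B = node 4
Reduce the network between node 0 (A) and node 4 (B) by series/parallel combination:
  Rs1 = R3 + R4 (series, joined only at node 2) = 56000 + 75000 = 131000 Ω
  Rs2 = R5 + Rs1 (series, joined only at node 3) = 6.2 + 131000 = 131000 Ω
  Rp1 = R2 ‖ Rs2 (parallel, both between nodes 1 and 4) = 1/(1/20 + 1/131000) = 20 Ω
  Rs3 = R1 + Rp1 (series, joined only at node 1) = 680 + 20 = 700 Ω
R_eq = 700 Ω

Final answer: 700 Ω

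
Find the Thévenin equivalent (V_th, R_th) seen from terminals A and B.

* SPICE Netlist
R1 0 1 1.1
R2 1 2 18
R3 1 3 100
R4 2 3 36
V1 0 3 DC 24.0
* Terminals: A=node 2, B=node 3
Step 1 — V_th is the open-circuit voltage V_A - V_B (nothing connected across the terminals).
Nodal analysis, taking node 3 as the 0 V reference.
Source V1 fixes V_0 = 24 V.
KCL at each unknown node (sum of currents leaving = 0; resistances in Ω):
  Node 1: (V_1 - 24)/1.1 + (V_1 - V_2)/18 + (V_1 - 0)/100 = 0
  Node 2: (V_2 - V_1)/18 + (V_2 - 0)/36 = 0
Collecting terms (coefficients in siemens):
  0.9746·V_1 - 0.05556·V_2 = 21.82
  0.08333·V_2 - 0.05556·V_1 = 0
Determinant D = (0.9746)(0.08333) - (-0.05556)(-0.05556) = 0.07813
V_1 = [(21.82)(0.08333) - (-0.05556)(0)]/D = 23.27 V
V_2 = [(0.9746)(0) - (21.82)(-0.05556)]/D = 15.51 V
V_th = V_2 - V_3 = 15.51 - 0 = 15.51 V
Step 2 — R_th: zero the source — replace V1 by a short circuit (node 3 merges into node 0) — and find the resistance seen between A (node 2) and B (node 0).
Reduce the network between node 2 (A) and node 0 (B) by series/parallel combination:
  Rp1 = R1 ‖ R3 (parallel, both between nodes 0 and 1) = 1/(1/1.1 + 1/100) = 1.088 Ω
  Rs1 = R2 + Rp1 (series, joined only at node 1) = 18 + 1.088 = 19.09 Ω
  Rp2 = R4 ‖ Rs1 (parallel, both between nodes 0 and 2) = 1/(1/36 + 1/19.09) = 12.47 Ω
R_th = 12.47 Ω

Final answer: V_th = 15.51 V, R_th = 12.47 Ω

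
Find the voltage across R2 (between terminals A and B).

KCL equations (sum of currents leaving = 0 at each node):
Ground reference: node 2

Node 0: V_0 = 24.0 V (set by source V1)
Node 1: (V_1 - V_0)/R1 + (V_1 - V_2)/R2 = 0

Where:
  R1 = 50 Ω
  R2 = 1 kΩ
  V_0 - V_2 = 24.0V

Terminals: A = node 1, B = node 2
R1 and R2 are in series across V1 (node 0 → node 1 → node 2), and the output A–B is taken across R2, so this is a voltage divider.
Series current: I = V1/(R1 + R2) = 24/(50 + 1000) = 24/1050 = 0.02286 A
V_R2 = I × R2 = V1 × R2/(R1 + R2) = 24 × 1000/1050 = 22.86 V

Final answer: 22.86 V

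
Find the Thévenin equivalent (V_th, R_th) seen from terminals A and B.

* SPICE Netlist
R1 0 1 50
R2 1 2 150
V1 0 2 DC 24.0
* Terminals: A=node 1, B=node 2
Step 1 — V_th is the open-circuit voltage V_A - V_B (nothing connected across the terminals).
Nodal analysis, taking node 2 as the 0 V reference.
Source V1 fixes V_0 = 24 V.
KCL at each unknown node (sum of currents leaving = 0; resistances in Ω):
  Node 1: (V_1 - 24)/50 + (V_1 - 0)/150 = 0
Collecting terms: 0.02667 × V_1 = 0.48  =>  V_1 = 18 V
V_th = V_1 - V_2 = 18 - 0 = 18 V
Step 2 — R_th: zero the source — replace V1 by a short circuit (node 2 merges into node 0) — and find the resistance seen between A (node 1) and B (node 0).
Reduce the network between node 1 (A) and node 0 (B) by series/parallel combination:
  Rp1 = R1 ‖ R2 (parallel, both between nodes 0 and 1) = 1/(1/50 + 1/150) = 37.5 Ω
R_th = 37.5 Ω

Final answer: V_th = 18 V, R_th = 37.5 Ω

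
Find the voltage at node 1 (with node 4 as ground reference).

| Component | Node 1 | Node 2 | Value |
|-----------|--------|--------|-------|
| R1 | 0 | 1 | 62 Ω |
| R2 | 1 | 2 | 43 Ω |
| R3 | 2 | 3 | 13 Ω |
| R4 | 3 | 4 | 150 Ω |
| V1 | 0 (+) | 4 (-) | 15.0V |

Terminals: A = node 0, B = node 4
Nodal analysis, taking node 4 as the 0 V reference.
Source V1 fixes V_0 = 15 V.
KCL at each unknown node (sum of currents leaving = 0; resistances in Ω):
  Node 1: (V_1 - 15)/62 + (V_1 - V_2)/43 = 0
  Node 2: (V_2 - V_1)/43 + (V_2 - V_3)/13 = 0
  Node 3: (V_3 - V_2)/13 + (V_3 - 0)/150 = 0
Collecting terms (coefficients in siemens):
  0.03938·V_1 - 0.02326·V_2 = 0.2419
  0.1002·V_2 - 0.02326·V_1 - 0.07692·V_3 = 0
  0.08359·V_3 - 0.07692·V_2 = 0
Solving these 3 simultaneous equations (Gaussian elimination) gives:
  V_1 = 11.53 V, V_2 = 9.123 V, V_3 = 8.396 V
The requested potential is V_1 = 11.53 V.

Final answer: V_1 = 11.53 V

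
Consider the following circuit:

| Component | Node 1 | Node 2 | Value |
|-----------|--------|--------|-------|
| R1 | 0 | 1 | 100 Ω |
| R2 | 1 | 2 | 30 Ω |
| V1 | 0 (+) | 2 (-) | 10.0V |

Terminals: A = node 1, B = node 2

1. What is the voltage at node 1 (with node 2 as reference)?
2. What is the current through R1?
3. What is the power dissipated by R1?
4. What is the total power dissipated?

Nodal analysis, taking node 2 as the 0 V reference.
Source V1 fixes V_0 = 10 V.
KCL at each unknown node (sum of currents leaving = 0; resistances in Ω):
  Node 1: (V_1 - 10)/100 + (V_1 - 0)/30 = 0
Collecting terms: 0.04333 × V_1 = 0.1  =>  V_1 = 2.308 V
Part 1:
  Read off the nodal solution: V_1 = 2.308 V
Part 2:
  I_R1 = (V_0 - V_1)/R1 = (10 - 2.308)/100 = 0.07692 A
  Magnitude: I_R1 = 0.07692 A
Part 3:
  I_R1 = (V_0 - V_1)/R1 = (10 - 2.308)/100 = 0.07692 A
  P_R1 = I_R1² × R1 = (0.07692)² × 100 = 0.5917 W
Part 4:
  Power in each resistor, P = (ΔV)²/R:
    P_R1 = (10 - 2.308)²/100 = 0.5917 W
    P_R2 = (2.308 - 0)²/30 = 0.1775 W
  P_total = P_R1 + P_R2 = 0.7692 W

Final answers:
1. V_1 = 2.308 V
2. I_R1 = 0.07692 A
3. P_R1 = 0.5917 W
4. P_total = 0.7692 W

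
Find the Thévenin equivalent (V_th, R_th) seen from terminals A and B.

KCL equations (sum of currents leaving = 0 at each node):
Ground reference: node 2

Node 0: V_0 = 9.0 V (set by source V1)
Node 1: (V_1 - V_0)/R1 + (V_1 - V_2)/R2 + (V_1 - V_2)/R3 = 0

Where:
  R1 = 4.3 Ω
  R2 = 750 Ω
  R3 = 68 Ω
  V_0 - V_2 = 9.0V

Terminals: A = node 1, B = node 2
Step 1 — V_th is the open-circuit voltage V_A - V_B (nothing connected across the terminals).
Nodal analysis, taking node 2 as the 0 V reference.
Source V1 fixes V_0 = 9 V.
KCL at each unknown node (sum of currents leaving = 0; resistances in Ω):
  Node 1: (V_1 - 9)/4.3 + (V_1 - 0)/750 + (V_1 - 0)/68 = 0
Collecting terms: 0.2486 × V_1 = 2.093  =>  V_1 = 8.419 V
V_th = V_1 - V_2 = 8.419 - 0 = 8.419 V
Step 2 — R_th: zero the source — replace V1 by a short circuit (node 2 merges into node 0) — and find the resistance seen between A (node 1) and B (node 0).
Reduce the network between node 1 (A) and node 0 (B) by series/parallel combination:
  Rp1 = R1 ‖ R2 ‖ R3 (parallel, all between nodes 0 and 1) = 1/(1/4.3 + 1/750 + 1/68) = 4.023 Ω
R_th = 4.023 Ω

Final answer: V_th = 8.419 V, R_th = 4.023 Ω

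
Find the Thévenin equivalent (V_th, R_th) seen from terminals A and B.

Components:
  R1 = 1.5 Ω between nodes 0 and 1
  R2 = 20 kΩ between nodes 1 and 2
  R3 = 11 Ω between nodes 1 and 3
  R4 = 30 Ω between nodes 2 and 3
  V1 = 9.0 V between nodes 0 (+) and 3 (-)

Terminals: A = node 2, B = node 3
Step 1 — V_th is the open-circuit voltage V_A - V_B (nothing connected across the terminals).
Nodal analysis, taking node 3 as the 0 V reference.
Source V1 fixes V_0 = 9 V.
KCL at each unknown node (sum of currents leaving = 0; resistances in Ω):
  Node 1: (V_1 - 9)/1.5 + (V_1 - V_2)/20000 + (V_1 - 0)/11 = 0
  Node 2: (V_2 - V_1)/20000 + (V_2 - 0)/30 = 0
Collecting terms (coefficients in siemens):
  0.7576·V_1 - 0.00005·V_2 = 6
  0.03338·V_2 - 0.00005·V_1 = 0
Determinant D = (0.7576)(0.03338) - (-0.00005)(-0.00005) = 0.02529
V_1 = [(6)(0.03338) - (-0.00005)(0)]/D = 7.919 V
V_2 = [(0.7576)(0) - (6)(-0.00005)]/D = 0.01186 V
V_th = V_2 - V_3 = 0.01186 - 0 = 0.01186 V
Step 2 — R_th: zero the source — replace V1 by a short circuit (node 3 merges into node 0) — and find the resistance seen between A (node 2) and B (node 0).
Reduce the network between node 2 (A) and node 0 (B) by series/parallel combination:
  Rp1 = R1 ‖ R3 (parallel, both between nodes 0 and 1) = 1/(1/1.5 + 1/11) = 1.32 Ω
  Rs1 = R2 + Rp1 (series, joined only at node 1) = 20000 + 1.32 = 20000 Ω
  Rp2 = R4 ‖ Rs1 (parallel, both between nodes 0 and 2) = 1/(1/30 + 1/20000) = 29.96 Ω
R_th = 29.96 Ω

Final answer: V_th = 0.01186 V, R_th = 29.96 Ω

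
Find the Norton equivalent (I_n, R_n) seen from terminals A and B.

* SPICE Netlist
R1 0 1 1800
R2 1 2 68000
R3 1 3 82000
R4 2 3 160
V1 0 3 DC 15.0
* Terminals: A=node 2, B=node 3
Find the Thévenin equivalent first; then I_n = V_th/R_th and R_n = R_th.
Step 1 — V_th is the open-circuit voltage V_A - V_B (nothing connected across the terminals).
Nodal analysis, taking node 3 as the 0 V reference.
Source V1 fixes V_0 = 15 V.
KCL at each unknown node (sum of currents leaving = 0; resistances in Ω):
  Node 1: (V_1 - 15)/1800 + (V_1 - V_2)/68000 + (V_1 - 0)/82000 = 0
  Node 2: (V_2 - V_1)/68000 + (V_2 - 0)/160 = 0
Collecting terms (coefficients in siemens):
  0.0005825·V_1 - 0.00001471·V_2 = 0.008333
  0.006265·V_2 - 0.00001471·V_1 = 0
Determinant D = (0.0005825)(0.006265) - (-0.00001471)(-0.00001471) = 0.000003649
V_1 = [(0.008333)(0.006265) - (-0.00001471)(0)]/D = 14.31 V
V_2 = [(0.0005825)(0) - (0.008333)(-0.00001471)]/D = 0.03359 V
V_th = V_2 - V_3 = 0.03359 - 0 = 0.03359 V
Step 2 — R_th: zero the source — replace V1 by a short circuit (node 3 merges into node 0) — and find the resistance seen between A (node 2) and B (node 0).
Reduce the network between node 2 (A) and node 0 (B) by series/parallel combination:
  Rp1 = R1 ‖ R3 (parallel, both between nodes 0 and 1) = 1/(1/1800 + 1/82000) = 1761 Ω
  Rs1 = R2 + Rp1 (series, joined only at node 1) = 68000 + 1761 = 69760 Ω
  Rp2 = R4 ‖ Rs1 (parallel, both between nodes 0 and 2) = 1/(1/160 + 1/69760) = 159.6 Ω
R_th = 159.6 Ω
I_n = V_th/R_th = 0.03359/159.6 = 0.0002104 A, and R_n = R_th = 159.6 Ω

Final answer: I_n = 0.0002104 A, R_n = 159.6 Ω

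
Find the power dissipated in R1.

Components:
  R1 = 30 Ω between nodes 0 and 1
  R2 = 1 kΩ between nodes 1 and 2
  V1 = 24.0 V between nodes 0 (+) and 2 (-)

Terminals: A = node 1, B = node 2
Nodal analysis, taking node 2 as the 0 V reference.
Source V1 fixes V_0 = 24 V.
KCL at each unknown node (sum of currents leaving = 0; resistances in Ω):
  Node 1: (V_1 - 24)/30 + (V_1 - 0)/1000 = 0
Collecting terms: 0.03433 × V_1 = 0.8  =>  V_1 = 23.3 V
I_R1 = (V_0 - V_1)/R1 = (24 - 23.3)/30 = 0.0233 A
P_R1 = I_R1² × R1 = (0.0233)² × 30 = 0.01629 W

Final answer: 0.01629 W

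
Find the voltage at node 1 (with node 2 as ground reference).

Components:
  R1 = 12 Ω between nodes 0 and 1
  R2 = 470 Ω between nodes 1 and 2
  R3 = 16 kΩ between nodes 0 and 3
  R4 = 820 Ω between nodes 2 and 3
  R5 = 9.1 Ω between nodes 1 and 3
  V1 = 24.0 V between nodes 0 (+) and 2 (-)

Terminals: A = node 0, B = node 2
Nodal analysis, taking node 2 as the 0 V reference.
Source V1 fixes V_0 = 24 V.
KCL at each unknown node (sum of currents leaving = 0; resistances in Ω):
  Node 1: (V_1 - 24)/12 + (V_1 - 0)/470 + (V_1 - V_3)/9.1 = 0
  Node 3: (V_3 - 24)/16000 + (V_3 - 0)/820 + (V_3 - V_1)/9.1 = 0
Collecting terms (coefficients in siemens):
  0.1954·V_1 - 0.1099·V_3 = 2
  0.1112·V_3 - 0.1099·V_1 = 0.0015
Determinant D = (0.1954)(0.1112) - (-0.1099)(-0.1099) = 0.009642
V_1 = [(2)(0.1112) - (-0.1099)(0.0015)]/D = 23.08 V
V_3 = [(0.1954)(0.0015) - (2)(-0.1099)]/D = 22.83 V
The requested potential is V_1 = 23.08 V.

Final answer: V_1 = 23.08 V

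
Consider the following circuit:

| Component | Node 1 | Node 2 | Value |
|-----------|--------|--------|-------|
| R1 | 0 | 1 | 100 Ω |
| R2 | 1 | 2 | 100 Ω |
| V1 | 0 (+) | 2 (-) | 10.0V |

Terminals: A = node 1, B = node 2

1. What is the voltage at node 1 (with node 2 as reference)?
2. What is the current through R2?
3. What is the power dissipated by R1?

Nodal analysis, taking node 2 as the 0 V reference.
Source V1 fixes V_0 = 10 V.
KCL at each unknown node (sum of currents leaving = 0; resistances in Ω):
  Node 1: (V_1 - 10)/100 + (V_1 - 0)/100 = 0
Collecting terms: 0.02 × V_1 = 0.1  =>  V_1 = 5 V
Part 1:
  Read off the nodal solution: V_1 = 5 V
Part 2:
  I_R2 = (V_1 - V_2)/R2 = (5 - 0)/100 = 0.05 A
  Magnitude: I_R2 = 0.05 A
Part 3:
  I_R1 = (V_0 - V_1)/R1 = (10 - 5)/100 = 0.05 A
  P_R1 = I_R1² × R1 = (0.05)² × 100 = 0.25 W

Final answers:
1. V_1 = 5 V
2. I_R2 = 0.05 A
3. P_R1 = 0.25 W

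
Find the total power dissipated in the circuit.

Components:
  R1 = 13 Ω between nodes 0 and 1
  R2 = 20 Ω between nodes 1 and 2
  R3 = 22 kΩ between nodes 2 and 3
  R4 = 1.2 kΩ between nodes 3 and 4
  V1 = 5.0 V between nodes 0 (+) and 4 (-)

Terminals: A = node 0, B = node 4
Nodal analysis, taking node 4 as the 0 V reference.
Source V1 fixes V_0 = 5 V.
KCL at each unknown node (sum of currents leaving = 0; resistances in Ω):
  Node 1: (V_1 - 5)/13 + (V_1 - V_2)/20 = 0
  Node 2: (V_2 - V_1)/20 + (V_2 - V_3)/22000 = 0
  Node 3: (V_3 - V_2)/22000 + (V_3 - 0)/1200 = 0
Collecting terms (coefficients in siemens):
  0.1269·V_1 - 0.05·V_2 = 0.3846
  0.05005·V_2 - 0.05·V_1 - 0.00004545·V_3 = 0
  0.0008788·V_3 - 0.00004545·V_2 = 0
Solving these 3 simultaneous equations (Gaussian elimination) gives:
  V_1 = 4.997 V, V_2 = 4.993 V, V_3 = 0.2583 V
Power in each resistor, P = (ΔV)²/R:
  P_R1 = (5 - 4.997)²/13 = 0.0000006021 W
  P_R2 = (4.997 - 4.993)²/20 = 0.0000009263 W
  P_R3 = (4.993 - 0.2583)²/22000 = 0.001019 W
  P_R4 = (0.2583 - 0)²/1200 = 0.00005558 W
P_total = P_R1 + P_R2 + P_R3 + P_R4 = 0.001076 W

Final answer: 0.001076 W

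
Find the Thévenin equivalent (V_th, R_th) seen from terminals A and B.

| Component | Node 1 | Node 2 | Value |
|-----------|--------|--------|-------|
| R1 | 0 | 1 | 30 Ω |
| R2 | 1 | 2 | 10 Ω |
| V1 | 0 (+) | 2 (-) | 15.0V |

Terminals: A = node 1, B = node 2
Step 1 — V_th is the open-circuit voltage V_A - V_B (nothing connected across the terminals).
Nodal analysis, taking node 2 as the 0 V reference.
Source V1 fixes V_0 = 15 V.
KCL at each unknown node (sum of currents leaving = 0; resistances in Ω):
  Node 1: (V_1 - 15)/30 + (V_1 - 0)/10 = 0
Collecting terms: 0.1333 × V_1 = 0.5  =>  V_1 = 3.75 V
V_th = V_1 - V_2 = 3.75 - 0 = 3.75 V
Step 2 — R_th: zero the source — replace V1 by a short circuit (node 2 merges into node 0) — and find the resistance seen between A (node 1) and B (node 0).
Reduce the network between node 1 (A) and node 0 (B) by series/parallel combination:
  Rp1 = R1 ‖ R2 (parallel, both between nodes 0 and 1) = 1/(1/30 + 1/10) = 7.5 Ω
R_th = 7.5 Ω

Final answer: V_th = 3.75 V, R_th = 7.5 Ω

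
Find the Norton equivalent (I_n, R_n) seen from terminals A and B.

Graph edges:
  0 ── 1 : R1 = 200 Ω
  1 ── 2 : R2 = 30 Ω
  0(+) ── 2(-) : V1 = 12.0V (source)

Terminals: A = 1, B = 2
Find the Thévenin equivalent first; then I_n = V_th/R_th and R_n = R_th.
Step 1 — V_th is the open-circuit voltage V_A - V_B (nothing connected across the terminals).
Nodal analysis, taking node 2 as the 0 V reference.
Source V1 fixes V_0 = 12 V.
KCL at each unknown node (sum of currents leaving = 0; resistances in Ω):
  Node 1: (V_1 - 12)/200 + (V_1 - 0)/30 = 0
Collecting terms: 0.03833 × V_1 = 0.06  =>  V_1 = 1.565 V
V_th = V_1 - V_2 = 1.565 - 0 = 1.565 V
Step 2 — R_th: zero the source — replace V1 by a short circuit (node 2 merges into node 0) — and find the resistance seen between A (node 1) and B (node 0).
Reduce the network between node 1 (A) and node 0 (B) by series/parallel combination:
  Rp1 = R1 ‖ R2 (parallel, both between nodes 0 and 1) = 1/(1/200 + 1/30) = 26.09 Ω
R_th = 26.09 Ω
I_n = V_th/R_th = 1.565/26.09 = 0.06 A, and R_n = R_th = 26.09 Ω

Final answer: I_n = 0.06 A, R_n = 26.09 Ω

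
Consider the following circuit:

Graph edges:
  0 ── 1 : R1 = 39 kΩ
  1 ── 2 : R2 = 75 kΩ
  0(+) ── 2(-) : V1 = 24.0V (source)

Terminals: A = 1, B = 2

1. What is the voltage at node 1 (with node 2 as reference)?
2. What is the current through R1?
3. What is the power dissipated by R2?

Nodal analysis, taking node 2 as the 0 V reference.
Source V1 fixes V_0 = 24 V.
KCL at each unknown node (sum of currents leaving = 0; resistances in Ω):
  Node 1: (V_1 - 24)/39000 + (V_1 - 0)/75000 = 0
Collecting terms: 0.00003897 × V_1 = 0.0006154  =>  V_1 = 15.79 V
Part 1:
  Read off the nodal solution: V_1 = 15.79 V
Part 2:
  I_R1 = (V_0 - V_1)/R1 = (24 - 15.79)/39000 = 0.0002105 A
  Magnitude: I_R1 = 0.0002105 A
Part 3:
  I_R2 = (V_1 - V_2)/R2 = (15.79 - 0)/75000 = 0.0002105 A
  P_R2 = I_R2² × R2 = (0.0002105)² × 75000 = 0.003324 W

Final answers:
1. V_1 = 15.79 V
2. I_R1 = 0.0002105 A
3. P_R2 = 0.003324 W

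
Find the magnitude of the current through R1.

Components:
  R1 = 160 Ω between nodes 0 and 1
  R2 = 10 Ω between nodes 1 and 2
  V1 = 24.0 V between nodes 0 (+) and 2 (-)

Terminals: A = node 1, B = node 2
Nodal analysis, taking node 2 as the 0 V reference.
Source V1 fixes V_0 = 24 V.
KCL at each unknown node (sum of currents leaving = 0; resistances in Ω):
  Node 1: (V_1 - 24)/160 + (V_1 - 0)/10 = 0
Collecting terms: 0.1063 × V_1 = 0.15  =>  V_1 = 1.412 V
I_R1 = (V_0 - V_1)/R1 = (24 - 1.412)/160 = 0.1412 A
|I_R1| = 0.1412 A

Final answer: |I_R1| = 0.1412 A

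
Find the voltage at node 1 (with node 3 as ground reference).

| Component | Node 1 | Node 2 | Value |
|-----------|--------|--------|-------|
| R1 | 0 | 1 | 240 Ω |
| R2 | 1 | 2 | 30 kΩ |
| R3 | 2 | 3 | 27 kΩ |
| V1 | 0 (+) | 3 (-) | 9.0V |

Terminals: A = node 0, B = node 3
Nodal analysis, taking node 3 as the 0 V reference.
Source V1 fixes V_0 = 9 V.
KCL at each unknown node (sum of currents leaving = 0; resistances in Ω):
  Node 1: (V_1 - 9)/240 + (V_1 - V_2)/30000 = 0
  Node 2: (V_2 - V_1)/30000 + (V_2 - 0)/27000 = 0
Collecting terms (coefficients in siemens):
  0.0042·V_1 - 0.00003333·V_2 = 0.0375
  0.00007037·V_2 - 0.00003333·V_1 = 0
Determinant D = (0.0042)(0.00007037) - (-0.00003333)(-0.00003333) = 0.0000002944
V_1 = [(0.0375)(0.00007037) - (-0.00003333)(0)]/D = 8.962 V
V_2 = [(0.0042)(0) - (0.0375)(-0.00003333)]/D = 4.245 V
The requested potential is V_1 = 8.962 V.

Final answer: V_1 = 8.962 V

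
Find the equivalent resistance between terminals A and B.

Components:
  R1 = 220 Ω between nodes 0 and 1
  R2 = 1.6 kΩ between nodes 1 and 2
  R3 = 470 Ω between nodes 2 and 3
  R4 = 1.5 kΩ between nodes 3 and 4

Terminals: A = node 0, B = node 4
Reduce the network between node 0 (A) and node 4 (B) by series/parallel combination:
  Rs1 = R1 + R2 (series, joined only at node 1) = 220 + 1600 = 1820 Ω
  Rs2 = R3 + Rs1 (series, joined only at node 2) = 470 + 1820 = 2290 Ω
  Rs3 = R4 + Rs2 (series, joined only at node 3) = 1500 + 2290 = 3790 Ω
R_eq = 3.79 kΩ

Final answer: 3.79 kΩ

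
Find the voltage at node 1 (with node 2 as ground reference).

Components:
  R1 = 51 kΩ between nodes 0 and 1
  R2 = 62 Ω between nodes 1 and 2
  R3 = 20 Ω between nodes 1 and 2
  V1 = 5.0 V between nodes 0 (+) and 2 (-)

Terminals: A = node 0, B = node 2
Nodal analysis, taking node 2 as the 0 V reference.
Source V1 fixes V_0 = 5 V.
KCL at each unknown node (sum of currents leaving = 0; resistances in Ω):
  Node 1: (V_1 - 5)/51000 + (V_1 - 0)/62 + (V_1 - 0)/20 = 0
Collecting terms: 0.06615 × V_1 = 0.00009804  =>  V_1 = 0.001482 V
The requested potential is V_1 = 0.001482 V.

Final answer: V_1 = 0.001482 V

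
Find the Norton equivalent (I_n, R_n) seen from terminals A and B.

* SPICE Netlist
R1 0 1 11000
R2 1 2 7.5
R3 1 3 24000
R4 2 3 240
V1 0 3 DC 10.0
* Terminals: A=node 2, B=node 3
Find the Thévenin equivalent first; then I_n = V_th/R_th and R_n = R_th.
Step 1 — V_th is the open-circuit voltage V_A - V_B (nothing connected across the terminals).
Nodal analysis, taking node 3 as the 0 V reference.
Source V1 fixes V_0 = 10 V.
KCL at each unknown node (sum of currents leaving = 0; resistances in Ω):
  Node 1: (V_1 - 10)/11000 + (V_1 - V_2)/7.5 + (V_1 - 0)/24000 = 0
  Node 2: (V_2 - V_1)/7.5 + (V_2 - 0)/240 = 0
Collecting terms (coefficients in siemens):
  0.1335·V_1 - 0.1333·V_2 = 0.0009091
  0.1375·V_2 - 0.1333·V_1 = 0
Determinant D = (0.1335)(0.1375) - (-0.1333)(-0.1333) = 0.0005738
V_1 = [(0.0009091)(0.1375) - (-0.1333)(0)]/D = 0.2179 V
V_2 = [(0.1335)(0) - (0.0009091)(-0.1333)]/D = 0.2113 V
V_th = V_2 - V_3 = 0.2113 - 0 = 0.2113 V
Step 2 — R_th: zero the source — replace V1 by a short circuit (node 3 merges into node 0) — and find the resistance seen between A (node 2) and B (node 0).
Reduce the network between node 2 (A) and node 0 (B) by series/parallel combination:
  Rp1 = R1 ‖ R3 (parallel, both between nodes 0 and 1) = 1/(1/11000 + 1/24000) = 7543 Ω
  Rs1 = R2 + Rp1 (series, joined only at node 1) = 7.5 + 7543 = 7550 Ω
  Rp2 = R4 ‖ Rs1 (parallel, both between nodes 0 and 2) = 1/(1/240 + 1/7550) = 232.6 Ω
R_th = 232.6 Ω
I_n = V_th/R_th = 0.2113/232.6 = 0.0009082 A, and R_n = R_th = 232.6 Ω

Final answer: I_n = 0.0009082 A, R_n = 232.6 Ω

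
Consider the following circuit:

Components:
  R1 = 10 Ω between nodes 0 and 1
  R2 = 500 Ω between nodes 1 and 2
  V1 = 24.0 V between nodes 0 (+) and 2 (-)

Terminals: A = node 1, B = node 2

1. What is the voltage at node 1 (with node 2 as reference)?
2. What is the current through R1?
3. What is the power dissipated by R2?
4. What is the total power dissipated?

Nodal analysis, taking node 2 as the 0 V reference.
Source V1 fixes V_0 = 24 V.
KCL at each unknown node (sum of currents leaving = 0; resistances in Ω):
  Node 1: (V_1 - 24)/10 + (V_1 - 0)/500 = 0
Collecting terms: 0.102 × V_1 = 2.4  =>  V_1 = 23.53 V
Part 1:
  Read off the nodal solution: V_1 = 23.53 V
Part 2:
  I_R1 = (V_0 - V_1)/R1 = (24 - 23.53)/10 = 0.04706 A
  Magnitude: I_R1 = 0.04706 A
Part 3:
  I_R2 = (V_1 - V_2)/R2 = (23.53 - 0)/500 = 0.04706 A
  P_R2 = I_R2² × R2 = (0.04706)² × 500 = 1.107 W
Part 4:
  Power in each resistor, P = (ΔV)²/R:
    P_R1 = (24 - 23.53)²/10 = 0.02215 W
    P_R2 = (23.53 - 0)²/500 = 1.107 W
  P_total = P_R1 + P_R2 = 1.129 W

Final answers:
1. V_1 = 23.53 V
2. I_R1 = 0.04706 A
3. P_R2 = 1.107 W
4. P_total = 1.129 W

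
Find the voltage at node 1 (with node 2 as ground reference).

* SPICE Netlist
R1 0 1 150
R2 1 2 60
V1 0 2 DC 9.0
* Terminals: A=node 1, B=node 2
Nodal analysis, taking node 2 as the 0 V reference.
Source V1 fixes V_0 = 9 V.
KCL at each unknown node (sum of currents leaving = 0; resistances in Ω):
  Node 1: (V_1 - 9)/150 + (V_1 - 0)/60 = 0
Collecting terms: 0.02333 × V_1 = 0.06  =>  V_1 = 2.571 V
The requested potential is V_1 = 2.571 V.

Final answer: V_1 = 2.571 V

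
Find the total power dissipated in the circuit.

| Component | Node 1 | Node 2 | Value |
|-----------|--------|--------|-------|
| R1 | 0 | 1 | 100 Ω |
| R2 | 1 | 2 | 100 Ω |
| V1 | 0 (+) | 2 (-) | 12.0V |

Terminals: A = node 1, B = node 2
Nodal analysis, taking node 2 as the 0 V reference.
Source V1 fixes V_0 = 12 V.
KCL at each unknown node (sum of currents leaving = 0; resistances in Ω):
  Node 1: (V_1 - 12)/100 + (V_1 - 0)/100 = 0
Collecting terms: 0.02 × V_1 = 0.12  =>  V_1 = 6 V
Power in each resistor, P = (ΔV)²/R:
  P_R1 = (12 - 6)²/100 = 0.36 W
  P_R2 = (6 - 0)²/100 = 0.36 W
P_total = P_R1 + P_R2 = 0.72 W

Final answer: 0.72 W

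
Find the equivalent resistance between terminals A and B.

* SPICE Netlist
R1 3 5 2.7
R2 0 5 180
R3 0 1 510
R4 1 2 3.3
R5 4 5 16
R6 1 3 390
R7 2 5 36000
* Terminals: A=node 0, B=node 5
Reduce the network between node 0 (A) and node 5 (B) by series/parallel combination:
  Rs1 = R4 + R7 (series, joined only at node 2) = 3.3 + 36000 = 36000 Ω
  Rs2 = R6 + R1 (series, joined only at node 3) = 390 + 2.7 = 392.7 Ω
  Rp1 = Rs1 ‖ Rs2 (parallel, both between nodes 1 and 5) = 1/(1/36000 + 1/392.7) = 388.5 Ω
  Rs3 = R3 + Rp1 (series, joined only at node 1) = 510 + 388.5 = 898.5 Ω
  Rp2 = R2 ‖ Rs3 (parallel, both between nodes 0 and 5) = 1/(1/180 + 1/898.5) = 150 Ω
  R5 touches the rest of the network only at node 5 (its other end, node 4, goes nowhere), so no current can flow through it — remove it.
R_eq = 150 Ω

Final answer: 150 Ω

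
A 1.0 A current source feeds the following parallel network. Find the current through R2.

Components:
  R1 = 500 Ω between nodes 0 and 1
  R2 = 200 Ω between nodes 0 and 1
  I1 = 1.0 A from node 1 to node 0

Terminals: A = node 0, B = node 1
All resistors sit directly between nodes 0 and 1, so they are in parallel and share one voltage V; the full source current 1 A splits among them.
1/R_par = 1/500 + 1/200 = 0.007 S  =>  R_par = 142.9 Ω
V = I × R_par = 1 × 142.9 = 142.9 V
I_R2 = V/R2 = 142.9/200 = 0.7143 A

Final answer: 0.7143 A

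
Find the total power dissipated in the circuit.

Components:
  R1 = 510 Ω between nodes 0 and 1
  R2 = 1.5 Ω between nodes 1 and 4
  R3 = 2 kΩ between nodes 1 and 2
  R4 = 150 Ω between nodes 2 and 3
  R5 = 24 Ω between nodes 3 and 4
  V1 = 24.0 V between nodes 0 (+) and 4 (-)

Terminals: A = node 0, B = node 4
Nodal analysis, taking node 4 as the 0 V reference.
Source V1 fixes V_0 = 24 V.
KCL at each unknown node (sum of currents leaving = 0; resistances in Ω):
  Node 1: (V_1 - 24)/510 + (V_1 - 0)/1.5 + (V_1 - V_2)/2000 = 0
  Node 2: (V_2 - V_1)/2000 + (V_2 - V_3)/150 = 0
  Node 3: (V_3 - V_2)/150 + (V_3 - 0)/24 = 0
Collecting terms (coefficients in siemens):
  0.6691·V_1 - 0.0005·V_2 = 0.04706
  0.007167·V_2 - 0.0005·V_1 - 0.006667·V_3 = 0
  0.04833·V_3 - 0.006667·V_2 = 0
Solving these 3 simultaneous equations (Gaussian elimination) gives:
  V_1 = 0.07033 V, V_2 = 0.005629 V, V_3 = 0.0007764 V
Power in each resistor, P = (ΔV)²/R:
  P_R1 = (24 - 0.07033)²/510 = 1.123 W
  P_R2 = (0.07033 - 0)²/1.5 = 0.003298 W
  P_R3 = (0.07033 - 0.005629)²/2000 = 0.000002093 W
  P_R4 = (0.005629 - 0.0007764)²/150 = 0.000000157 W
  P_R5 = (0.0007764 - 0)²/24 = 0.00000002512 W
P_total = P_R1 + P_R2 + P_R3 + P_R4 + P_R5 = 1.126 W

Final answer: 1.126 W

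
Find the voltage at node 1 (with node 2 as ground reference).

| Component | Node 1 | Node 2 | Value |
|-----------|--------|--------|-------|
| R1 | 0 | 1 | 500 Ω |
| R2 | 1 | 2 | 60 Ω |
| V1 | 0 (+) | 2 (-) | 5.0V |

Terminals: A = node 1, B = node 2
Nodal analysis, taking node 2 as the 0 V reference.
Source V1 fixes V_0 = 5 V.
KCL at each unknown node (sum of currents leaving = 0; resistances in Ω):
  Node 1: (V_1 - 5)/500 + (V_1 - 0)/60 = 0
Collecting terms: 0.01867 × V_1 = 0.01  =>  V_1 = 0.5357 V
The requested potential is V_1 = 0.5357 V.

Final answer: V_1 = 0.5357 V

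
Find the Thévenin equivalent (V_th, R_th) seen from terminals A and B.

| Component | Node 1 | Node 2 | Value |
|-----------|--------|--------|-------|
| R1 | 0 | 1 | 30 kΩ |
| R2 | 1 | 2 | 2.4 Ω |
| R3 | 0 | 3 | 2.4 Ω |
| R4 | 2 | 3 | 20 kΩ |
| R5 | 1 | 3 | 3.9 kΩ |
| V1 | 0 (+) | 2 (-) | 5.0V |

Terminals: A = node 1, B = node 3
Step 1 — V_th is the open-circuit voltage V_A - V_B (nothing connected across the terminals).
Nodal analysis, taking node 2 as the 0 V reference.
Source V1 fixes V_0 = 5 V.
KCL at each unknown node (sum of currents leaving = 0; resistances in Ω):
  Node 1: (V_1 - 5)/30000 + (V_1 - 0)/2.4 + (V_1 - V_3)/3900 = 0
  Node 3: (V_3 - 5)/2.4 + (V_3 - 0)/20000 + (V_3 - V_1)/3900 = 0
Collecting terms (coefficients in siemens):
  0.417·V_1 - 0.0002564·V_3 = 0.0001667
  0.417·V_3 - 0.0002564·V_1 = 2.083
Determinant D = (0.417)(0.417) - (-0.0002564)(-0.0002564) = 0.1739
V_1 = [(0.0001667)(0.417) - (-0.0002564)(2.083)]/D = 0.003472 V
V_3 = [(0.417)(2.083) - (0.0001667)(-0.0002564)]/D = 4.996 V
V_th = V_1 - V_3 = 0.003472 - 4.996 = -4.993 V
Step 2 — R_th: zero the source — replace V1 by a short circuit (node 2 merges into node 0) — and find the resistance seen between A (node 1) and B (node 3).
Reduce the network between node 1 (A) and node 3 (B) by series/parallel combination:
  Rp1 = R1 ‖ R2 (parallel, both between nodes 0 and 1) = 1/(1/30000 + 1/2.4) = 2.4 Ω
  Rp2 = R3 ‖ R4 (parallel, both between nodes 0 and 3) = 1/(1/2.4 + 1/20000) = 2.4 Ω
  Rs1 = Rp1 + Rp2 (series, joined only at node 0) = 2.4 + 2.4 = 4.8 Ω
  Rp3 = R5 ‖ Rs1 (parallel, both between nodes 1 and 3) = 1/(1/3900 + 1/4.8) = 4.794 Ω
R_th = 4.794 Ω

Final answer: V_th = -4.993 V, R_th = 4.794 Ω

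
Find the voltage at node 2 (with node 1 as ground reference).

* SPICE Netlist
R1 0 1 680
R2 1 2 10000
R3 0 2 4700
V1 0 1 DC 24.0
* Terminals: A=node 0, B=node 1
Nodal analysis, taking node 1 as the 0 V reference.
Source V1 fixes V_0 = 24 V.
KCL at each unknown node (sum of currents leaving = 0; resistances in Ω):
  Node 2: (V_2 - 0)/10000 + (V_2 - 24)/4700 = 0
Collecting terms: 0.0003128 × V_2 = 0.005106  =>  V_2 = 16.33 V
The requested potential is V_2 = 16.33 V.

Final answer: V_2 = 16.33 V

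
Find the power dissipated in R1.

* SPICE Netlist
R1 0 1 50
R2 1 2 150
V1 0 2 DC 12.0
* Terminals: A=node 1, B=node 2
Nodal analysis, taking node 2 as the 0 V reference.
Source V1 fixes V_0 = 12 V.
KCL at each unknown node (sum of currents leaving = 0; resistances in Ω):
  Node 1: (V_1 - 12)/50 + (V_1 - 0)/150 = 0
Collecting terms: 0.02667 × V_1 = 0.24  =>  V_1 = 9 V
I_R1 = (V_0 - V_1)/R1 = (12 - 9)/50 = 0.06 A
P_R1 = I_R1² × R1 = (0.06)² × 50 = 0.18 W

Final answer: 0.18 W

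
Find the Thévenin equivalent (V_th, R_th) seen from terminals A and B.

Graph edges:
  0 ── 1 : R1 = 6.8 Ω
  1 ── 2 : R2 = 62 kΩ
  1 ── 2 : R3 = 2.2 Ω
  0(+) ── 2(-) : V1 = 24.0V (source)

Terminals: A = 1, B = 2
Step 1 — V_th is the open-circuit voltage V_A - V_B (nothing connected across the terminals).
Nodal analysis, taking node 2 as the 0 V reference.
Source V1 fixes V_0 = 24 V.
KCL at each unknown node (sum of currents leaving = 0; resistances in Ω):
  Node 1: (V_1 - 24)/6.8 + (V_1 - 0)/62000 + (V_1 - 0)/2.2 = 0
Collecting terms: 0.6016 × V_1 = 3.529  =>  V_1 = 5.867 V
V_th = V_1 - V_2 = 5.867 - 0 = 5.867 V
Step 2 — R_th: zero the source — replace V1 by a short circuit (node 2 merges into node 0) — and find the resistance seen between A (node 1) and B (node 0).
Reduce the network between node 1 (A) and node 0 (B) by series/parallel combination:
  Rp1 = R1 ‖ R2 ‖ R3 (parallel, all between nodes 0 and 1) = 1/(1/6.8 + 1/62000 + 1/2.2) = 1.662 Ω
R_th = 1.662 Ω

Final answer: V_th = 5.867 V, R_th = 1.662 Ω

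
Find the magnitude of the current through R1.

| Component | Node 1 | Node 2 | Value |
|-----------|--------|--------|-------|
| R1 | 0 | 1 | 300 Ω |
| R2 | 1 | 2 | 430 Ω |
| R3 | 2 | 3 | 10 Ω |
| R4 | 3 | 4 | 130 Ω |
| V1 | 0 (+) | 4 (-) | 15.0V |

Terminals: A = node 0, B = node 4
Nodal analysis, taking node 4 as the 0 V reference.
Source V1 fixes V_0 = 15 V.
KCL at each unknown node (sum of currents leaving = 0; resistances in Ω):
  Node 1: (V_1 - 15)/300 + (V_1 - V_2)/430 = 0
  Node 2: (V_2 - V_1)/430 + (V_2 - V_3)/10 = 0
  Node 3: (V_3 - V_2)/10 + (V_3 - 0)/130 = 0
Collecting terms (coefficients in siemens):
  0.005659·V_1 - 0.002326·V_2 = 0.05
  0.1023·V_2 - 0.002326·V_1 - 0.1·V_3 = 0
  0.1077·V_3 - 0.1·V_2 = 0
Solving these 3 simultaneous equations (Gaussian elimination) gives:
  V_1 = 9.828 V, V_2 = 2.414 V, V_3 = 2.241 V
I_R1 = (V_0 - V_1)/R1 = (15 - 9.828)/300 = 0.01724 A
|I_R1| = 0.01724 A

Final answer: |I_R1| = 0.01724 A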